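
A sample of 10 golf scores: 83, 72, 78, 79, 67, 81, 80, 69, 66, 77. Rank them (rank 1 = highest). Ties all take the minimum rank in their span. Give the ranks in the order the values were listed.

1, 7, 5, 4, 9, 2, 3, 8, 10, 6

Sorted (descending): 83, 81, 80, 79, 78, 77, 72, 69, 67, 66
No ties — each value takes its position as its rank.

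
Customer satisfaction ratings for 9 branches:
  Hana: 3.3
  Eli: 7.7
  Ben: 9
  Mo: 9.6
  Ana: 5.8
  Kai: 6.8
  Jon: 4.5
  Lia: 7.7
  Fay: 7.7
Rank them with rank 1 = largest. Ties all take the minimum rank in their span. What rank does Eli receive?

3

Sorted (descending): 9.6, 9, 7.7, 7.7, 7.7, 6.8, 5.8, 4.5, 3.3
The 3 values of 7.7 occupy positions 3–5 → each gets rank 3.
Eli has value 7.7 → rank 3.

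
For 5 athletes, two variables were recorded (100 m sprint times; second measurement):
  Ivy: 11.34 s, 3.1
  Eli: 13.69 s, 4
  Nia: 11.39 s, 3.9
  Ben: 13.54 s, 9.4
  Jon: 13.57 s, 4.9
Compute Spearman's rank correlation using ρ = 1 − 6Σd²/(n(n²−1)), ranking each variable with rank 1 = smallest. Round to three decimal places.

Ranks of variable 1: 1, 5, 2, 3, 4
Ranks of variable 2: 1, 3, 2, 5, 4
d = r₁ − r₂: 0, 2, 0, -2, 0
d²: 0, 4, 0, 4, 0; Σd² = 8
ρ = 1 − 6·8/(5·24) = 1 − 48/120 = 0.600

0.600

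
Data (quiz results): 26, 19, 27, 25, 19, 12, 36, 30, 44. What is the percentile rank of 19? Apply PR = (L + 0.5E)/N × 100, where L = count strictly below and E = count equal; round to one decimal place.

22.2

N = 9.
Strictly below 19: 1. Equal to 19: 2.
PR = (1 + 0.5·2)/9 × 100 = 22.2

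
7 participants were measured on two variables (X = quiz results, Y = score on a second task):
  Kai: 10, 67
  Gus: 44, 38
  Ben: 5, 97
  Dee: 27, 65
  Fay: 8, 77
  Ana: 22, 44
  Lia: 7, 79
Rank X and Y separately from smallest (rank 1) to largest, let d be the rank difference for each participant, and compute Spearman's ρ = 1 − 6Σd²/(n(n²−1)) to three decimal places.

-0.964

Ranks of variable 1: 4, 7, 1, 6, 3, 5, 2
Ranks of variable 2: 4, 1, 7, 3, 5, 2, 6
d = r₁ − r₂: 0, 6, -6, 3, -2, 3, -4
d²: 0, 36, 36, 9, 4, 9, 16; Σd² = 110
ρ = 1 − 6·110/(7·48) = 1 − 660/336 = -0.964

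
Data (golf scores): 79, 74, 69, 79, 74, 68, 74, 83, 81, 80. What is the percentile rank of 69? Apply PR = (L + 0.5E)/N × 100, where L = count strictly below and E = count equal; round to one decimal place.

N = 10.
Strictly below 69: 1. Equal to 69: 1.
PR = (1 + 0.5·1)/10 × 100 = 15.0

15.0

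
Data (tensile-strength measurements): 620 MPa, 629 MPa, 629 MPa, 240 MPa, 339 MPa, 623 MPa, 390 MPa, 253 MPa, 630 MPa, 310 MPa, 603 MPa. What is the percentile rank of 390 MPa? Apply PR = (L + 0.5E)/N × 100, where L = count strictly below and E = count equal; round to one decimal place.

N = 11.
Strictly below 390: 4. Equal to 390: 1.
PR = (4 + 0.5·1)/11 × 100 = 40.9

40.9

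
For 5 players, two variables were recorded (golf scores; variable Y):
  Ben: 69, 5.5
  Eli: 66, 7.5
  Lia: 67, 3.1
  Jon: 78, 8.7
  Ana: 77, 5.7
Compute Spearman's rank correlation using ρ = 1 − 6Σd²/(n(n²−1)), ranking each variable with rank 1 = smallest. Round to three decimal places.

0.400

Ranks of variable 1: 3, 1, 2, 5, 4
Ranks of variable 2: 2, 4, 1, 5, 3
d = r₁ − r₂: 1, -3, 1, 0, 1
d²: 1, 9, 1, 0, 1; Σd² = 12
ρ = 1 − 6·12/(5·24) = 1 − 72/120 = 0.400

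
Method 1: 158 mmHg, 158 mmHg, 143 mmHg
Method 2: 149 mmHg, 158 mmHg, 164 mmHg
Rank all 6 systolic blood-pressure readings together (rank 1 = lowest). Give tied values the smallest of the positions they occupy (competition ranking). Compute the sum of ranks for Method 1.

7

Sorted (ascending): 143, 149, 158, 158, 158, 164
The 3 values of 158 occupy positions 3–5 → each gets rank 3.
Method 1 values → pooled ranks: 158→3, 158→3, 143→1
Rank sum = 3 + 3 + 1 = 7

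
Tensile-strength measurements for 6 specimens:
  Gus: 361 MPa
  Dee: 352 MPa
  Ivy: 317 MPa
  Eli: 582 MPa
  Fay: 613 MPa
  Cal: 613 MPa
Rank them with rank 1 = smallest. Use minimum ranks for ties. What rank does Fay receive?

5

Sorted (ascending): 317, 352, 361, 582, 613, 613
The 2 values of 613 occupy positions 5–6 → each gets rank 5.
Fay has value 613 MPa → rank 5.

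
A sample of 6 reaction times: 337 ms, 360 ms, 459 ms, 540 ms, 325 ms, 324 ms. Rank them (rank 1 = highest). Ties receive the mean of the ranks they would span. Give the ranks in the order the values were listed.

4, 3, 2, 1, 5, 6

Sorted (descending): 540, 459, 360, 337, 325, 324
No ties — each value takes its position as its rank.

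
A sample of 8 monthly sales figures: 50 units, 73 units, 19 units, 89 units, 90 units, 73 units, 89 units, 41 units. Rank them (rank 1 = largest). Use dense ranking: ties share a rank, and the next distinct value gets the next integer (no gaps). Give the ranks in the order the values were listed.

Sorted (descending): 90, 89, 89, 73, 73, 50, 41, 19
The 2 values of 89 share dense rank 2.
The 2 values of 73 share dense rank 3.
Remaining distinct values take the next consecutive integers.

4, 3, 6, 2, 1, 3, 2, 5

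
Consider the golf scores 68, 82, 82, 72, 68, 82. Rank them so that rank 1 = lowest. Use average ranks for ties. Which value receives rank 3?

Sorted (ascending): 68, 68, 72, 82, 82, 82
The 2 values of 68 occupy positions 1–2 → average rank (1+2)/2 = 1.5.
The 3 values of 82 occupy positions 4–6 → average rank 5.
Rank 3 → value 72.

72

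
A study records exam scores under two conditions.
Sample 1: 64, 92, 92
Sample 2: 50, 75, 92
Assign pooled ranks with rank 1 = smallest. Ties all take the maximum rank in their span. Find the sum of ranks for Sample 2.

Sorted (ascending): 50, 64, 75, 92, 92, 92
The 3 values of 92 occupy positions 4–6 → each gets rank 6.
Sample 2 values → pooled ranks: 50→1, 75→3, 92→6
Rank sum = 1 + 3 + 6 = 10

10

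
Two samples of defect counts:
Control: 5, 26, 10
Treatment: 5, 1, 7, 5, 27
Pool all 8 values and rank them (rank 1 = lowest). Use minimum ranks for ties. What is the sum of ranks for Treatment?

Sorted (ascending): 1, 5, 5, 5, 7, 10, 26, 27
The 3 values of 5 occupy positions 2–4 → each gets rank 2.
Treatment values → pooled ranks: 5→2, 1→1, 7→5, 5→2, 27→8
Rank sum = 2 + 1 + 5 + 2 + 8 = 18

18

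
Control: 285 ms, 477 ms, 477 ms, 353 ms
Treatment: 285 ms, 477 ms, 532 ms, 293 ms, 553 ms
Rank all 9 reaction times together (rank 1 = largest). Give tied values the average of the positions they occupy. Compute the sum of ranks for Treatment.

Sorted (descending): 553, 532, 477, 477, 477, 353, 293, 285, 285
The 3 values of 477 occupy positions 3–5 → average rank 4.
The 2 values of 285 occupy positions 8–9 → average rank (8+9)/2 = 8.5.
Treatment values → pooled ranks: 285→8.5, 477→4, 532→2, 293→7, 553→1
Rank sum = 8.5 + 4 + 2 + 7 + 1 = 22.5

22.5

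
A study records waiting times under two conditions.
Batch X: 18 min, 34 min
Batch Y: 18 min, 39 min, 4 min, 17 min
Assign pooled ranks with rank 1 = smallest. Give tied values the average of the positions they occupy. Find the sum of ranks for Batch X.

8.5

Sorted (ascending): 4, 17, 18, 18, 34, 39
The 2 values of 18 occupy positions 3–4 → average rank (3+4)/2 = 3.5.
Batch X values → pooled ranks: 18→3.5, 34→5
Rank sum = 3.5 + 5 = 8.5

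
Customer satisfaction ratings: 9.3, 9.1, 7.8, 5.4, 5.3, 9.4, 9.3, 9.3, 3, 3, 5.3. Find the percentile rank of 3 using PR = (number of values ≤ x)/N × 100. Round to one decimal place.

N = 11.
Strictly below 3: 0. Equal to 3: 2.
PR = 2/11 × 100 = 18.2

18.2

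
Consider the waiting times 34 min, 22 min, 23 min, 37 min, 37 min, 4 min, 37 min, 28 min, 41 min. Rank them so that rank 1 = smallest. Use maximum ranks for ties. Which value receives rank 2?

22

Sorted (ascending): 4, 22, 23, 28, 34, 37, 37, 37, 41
The 3 values of 37 occupy positions 6–8 → each gets rank 8.
Rank 2 → value 22.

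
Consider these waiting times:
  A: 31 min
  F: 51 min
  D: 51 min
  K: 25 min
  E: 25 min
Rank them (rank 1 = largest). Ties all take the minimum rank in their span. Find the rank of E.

4

Sorted (descending): 51, 51, 31, 25, 25
The 2 values of 51 occupy positions 1–2 → each gets rank 1.
The 2 values of 25 occupy positions 4–5 → each gets rank 4.
E has value 25 min → rank 4.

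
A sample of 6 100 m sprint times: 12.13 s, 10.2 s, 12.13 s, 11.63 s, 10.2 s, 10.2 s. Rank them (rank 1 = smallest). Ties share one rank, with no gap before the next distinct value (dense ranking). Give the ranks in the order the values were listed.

Sorted (ascending): 10.2, 10.2, 10.2, 11.63, 12.13, 12.13
The 3 values of 10.2 share dense rank 1.
The 2 values of 12.13 share dense rank 3.
Remaining distinct values take the next consecutive integers.

3, 1, 3, 2, 1, 1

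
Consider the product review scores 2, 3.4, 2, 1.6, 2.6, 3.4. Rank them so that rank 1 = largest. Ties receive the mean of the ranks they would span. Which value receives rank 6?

1.6

Sorted (descending): 3.4, 3.4, 2.6, 2, 2, 1.6
The 2 values of 3.4 occupy positions 1–2 → average rank (1+2)/2 = 1.5.
The 2 values of 2 occupy positions 4–5 → average rank (4+5)/2 = 4.5.
Rank 6 → value 1.6.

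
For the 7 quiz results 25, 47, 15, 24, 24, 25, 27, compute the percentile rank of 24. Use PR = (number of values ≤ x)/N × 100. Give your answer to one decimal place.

N = 7.
Strictly below 24: 1. Equal to 24: 2.
PR = 3/7 × 100 = 42.9

42.9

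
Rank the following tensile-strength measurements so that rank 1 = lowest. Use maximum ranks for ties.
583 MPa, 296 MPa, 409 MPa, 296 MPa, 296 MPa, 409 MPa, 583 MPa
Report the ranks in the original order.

7, 3, 5, 3, 3, 5, 7

Sorted (ascending): 296, 296, 296, 409, 409, 583, 583
The 3 values of 296 occupy positions 1–3 → each gets rank 3.
The 2 values of 409 occupy positions 4–5 → each gets rank 5.
The 2 values of 583 occupy positions 6–7 → each gets rank 7.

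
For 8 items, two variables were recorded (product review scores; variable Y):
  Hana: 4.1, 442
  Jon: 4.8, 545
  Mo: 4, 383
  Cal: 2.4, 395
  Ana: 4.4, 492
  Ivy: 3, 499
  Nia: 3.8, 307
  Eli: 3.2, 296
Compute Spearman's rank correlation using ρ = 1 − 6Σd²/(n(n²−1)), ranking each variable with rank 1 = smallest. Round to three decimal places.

Ranks of variable 1: 6, 8, 5, 1, 7, 2, 4, 3
Ranks of variable 2: 5, 8, 3, 4, 6, 7, 2, 1
d = r₁ − r₂: 1, 0, 2, -3, 1, -5, 2, 2
d²: 1, 0, 4, 9, 1, 25, 4, 4; Σd² = 48
ρ = 1 − 6·48/(8·63) = 1 − 288/504 = 0.429

0.429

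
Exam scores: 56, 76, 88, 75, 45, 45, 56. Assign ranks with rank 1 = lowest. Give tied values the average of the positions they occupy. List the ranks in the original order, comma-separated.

3.5, 6, 7, 5, 1.5, 1.5, 3.5

Sorted (ascending): 45, 45, 56, 56, 75, 76, 88
The 2 values of 45 occupy positions 1–2 → average rank (1+2)/2 = 1.5.
The 2 values of 56 occupy positions 3–4 → average rank (3+4)/2 = 3.5.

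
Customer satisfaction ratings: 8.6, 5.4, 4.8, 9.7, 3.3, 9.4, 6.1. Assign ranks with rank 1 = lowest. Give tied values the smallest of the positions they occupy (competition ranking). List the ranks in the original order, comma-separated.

5, 3, 2, 7, 1, 6, 4

Sorted (ascending): 3.3, 4.8, 5.4, 6.1, 8.6, 9.4, 9.7
No ties — each value takes its position as its rank.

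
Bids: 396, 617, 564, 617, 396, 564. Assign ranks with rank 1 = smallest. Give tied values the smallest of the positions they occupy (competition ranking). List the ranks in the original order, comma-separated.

Sorted (ascending): 396, 396, 564, 564, 617, 617
The 2 values of 396 occupy positions 1–2 → each gets rank 1.
The 2 values of 564 occupy positions 3–4 → each gets rank 3.
The 2 values of 617 occupy positions 5–6 → each gets rank 5.

1, 5, 3, 5, 1, 3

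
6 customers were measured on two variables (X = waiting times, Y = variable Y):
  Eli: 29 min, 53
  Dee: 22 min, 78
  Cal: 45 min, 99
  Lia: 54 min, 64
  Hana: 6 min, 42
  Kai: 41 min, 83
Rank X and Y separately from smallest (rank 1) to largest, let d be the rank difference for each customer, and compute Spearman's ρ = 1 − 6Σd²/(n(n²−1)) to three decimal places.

0.543

Ranks of variable 1: 3, 2, 5, 6, 1, 4
Ranks of variable 2: 2, 4, 6, 3, 1, 5
d = r₁ − r₂: 1, -2, -1, 3, 0, -1
d²: 1, 4, 1, 9, 0, 1; Σd² = 16
ρ = 1 − 6·16/(6·35) = 1 − 96/210 = 0.543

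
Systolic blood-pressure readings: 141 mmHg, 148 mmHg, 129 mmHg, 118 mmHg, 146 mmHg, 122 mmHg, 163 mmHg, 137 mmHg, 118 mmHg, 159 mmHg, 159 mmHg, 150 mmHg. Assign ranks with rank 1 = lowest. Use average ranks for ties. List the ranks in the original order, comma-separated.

Sorted (ascending): 118, 118, 122, 129, 137, 141, 146, 148, 150, 159, 159, 163
The 2 values of 118 occupy positions 1–2 → average rank (1+2)/2 = 1.5.
The 2 values of 159 occupy positions 10–11 → average rank (10+11)/2 = 10.5.

6, 8, 4, 1.5, 7, 3, 12, 5, 1.5, 10.5, 10.5, 9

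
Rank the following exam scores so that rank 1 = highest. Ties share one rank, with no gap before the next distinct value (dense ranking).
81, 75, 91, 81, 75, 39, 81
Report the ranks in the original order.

2, 3, 1, 2, 3, 4, 2

Sorted (descending): 91, 81, 81, 81, 75, 75, 39
The 3 values of 81 share dense rank 2.
The 2 values of 75 share dense rank 3.
Remaining distinct values take the next consecutive integers.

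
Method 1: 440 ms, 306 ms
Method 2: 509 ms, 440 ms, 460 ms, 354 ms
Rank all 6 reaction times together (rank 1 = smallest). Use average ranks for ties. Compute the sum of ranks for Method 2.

Sorted (ascending): 306, 354, 440, 440, 460, 509
The 2 values of 440 occupy positions 3–4 → average rank (3+4)/2 = 3.5.
Method 2 values → pooled ranks: 509→6, 440→3.5, 460→5, 354→2
Rank sum = 6 + 3.5 + 5 + 2 = 16.5

16.5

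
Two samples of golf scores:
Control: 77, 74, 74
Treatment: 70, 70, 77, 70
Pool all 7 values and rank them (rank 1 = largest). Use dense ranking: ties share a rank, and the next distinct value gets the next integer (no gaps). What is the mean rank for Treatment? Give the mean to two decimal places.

Sorted (descending): 77, 77, 74, 74, 70, 70, 70
The 2 values of 77 share dense rank 1.
The 2 values of 74 share dense rank 2.
The 3 values of 70 share dense rank 3.
Treatment values → pooled ranks: 70→3, 70→3, 77→1, 70→3
Mean rank = (3 + 3 + 1 + 3) / 4 = 2.50

2.50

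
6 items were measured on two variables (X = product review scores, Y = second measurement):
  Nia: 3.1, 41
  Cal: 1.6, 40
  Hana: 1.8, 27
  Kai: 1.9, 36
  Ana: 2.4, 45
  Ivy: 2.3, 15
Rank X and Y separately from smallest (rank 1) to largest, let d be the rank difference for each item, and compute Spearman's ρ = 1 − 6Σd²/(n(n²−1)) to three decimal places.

Ranks of variable 1: 6, 1, 2, 3, 5, 4
Ranks of variable 2: 5, 4, 2, 3, 6, 1
d = r₁ − r₂: 1, -3, 0, 0, -1, 3
d²: 1, 9, 0, 0, 1, 9; Σd² = 20
ρ = 1 − 6·20/(6·35) = 1 − 120/210 = 0.429

0.429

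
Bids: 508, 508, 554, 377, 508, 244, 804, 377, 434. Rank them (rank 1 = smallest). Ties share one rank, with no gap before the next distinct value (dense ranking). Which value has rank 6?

Sorted (ascending): 244, 377, 377, 434, 508, 508, 508, 554, 804
The 2 values of 377 share dense rank 2.
The 3 values of 508 share dense rank 4.
Remaining distinct values take the next consecutive integers.
Rank 6 → value 804.

804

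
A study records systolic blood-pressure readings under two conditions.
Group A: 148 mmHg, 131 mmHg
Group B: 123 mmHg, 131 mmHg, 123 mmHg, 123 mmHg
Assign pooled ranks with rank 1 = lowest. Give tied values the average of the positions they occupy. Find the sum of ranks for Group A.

10.5

Sorted (ascending): 123, 123, 123, 131, 131, 148
The 3 values of 123 occupy positions 1–3 → average rank 2.
The 2 values of 131 occupy positions 4–5 → average rank (4+5)/2 = 4.5.
Group A values → pooled ranks: 148→6, 131→4.5
Rank sum = 6 + 4.5 = 10.5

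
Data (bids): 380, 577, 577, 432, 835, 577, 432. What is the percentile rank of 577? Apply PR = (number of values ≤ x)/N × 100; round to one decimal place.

85.7

N = 7.
Strictly below 577: 3. Equal to 577: 3.
PR = 6/7 × 100 = 85.7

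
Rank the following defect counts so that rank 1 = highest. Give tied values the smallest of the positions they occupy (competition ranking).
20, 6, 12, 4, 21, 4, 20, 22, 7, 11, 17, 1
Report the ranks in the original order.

3, 9, 6, 10, 2, 10, 3, 1, 8, 7, 5, 12

Sorted (descending): 22, 21, 20, 20, 17, 12, 11, 7, 6, 4, 4, 1
The 2 values of 20 occupy positions 3–4 → each gets rank 3.
The 2 values of 4 occupy positions 10–11 → each gets rank 10.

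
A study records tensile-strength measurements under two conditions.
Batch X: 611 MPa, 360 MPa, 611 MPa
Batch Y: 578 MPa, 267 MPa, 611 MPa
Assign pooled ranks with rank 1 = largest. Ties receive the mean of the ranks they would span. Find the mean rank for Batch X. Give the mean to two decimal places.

Sorted (descending): 611, 611, 611, 578, 360, 267
The 3 values of 611 occupy positions 1–3 → average rank 2.
Batch X values → pooled ranks: 611→2, 360→5, 611→2
Mean rank = (2 + 5 + 2) / 3 = 3.00

3.00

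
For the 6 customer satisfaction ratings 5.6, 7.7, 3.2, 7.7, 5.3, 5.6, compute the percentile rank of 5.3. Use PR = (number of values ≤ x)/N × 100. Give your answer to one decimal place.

33.3

N = 6.
Strictly below 5.3: 1. Equal to 5.3: 1.
PR = 2/6 × 100 = 33.3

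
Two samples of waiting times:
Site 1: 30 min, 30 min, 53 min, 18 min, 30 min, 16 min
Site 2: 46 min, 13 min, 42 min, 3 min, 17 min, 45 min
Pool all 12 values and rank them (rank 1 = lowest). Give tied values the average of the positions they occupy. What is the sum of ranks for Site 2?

Sorted (ascending): 3, 13, 16, 17, 18, 30, 30, 30, 42, 45, 46, 53
The 3 values of 30 occupy positions 6–8 → average rank 7.
Site 2 values → pooled ranks: 46→11, 13→2, 42→9, 3→1, 17→4, 45→10
Rank sum = 11 + 2 + 9 + 1 + 4 + 10 = 37

37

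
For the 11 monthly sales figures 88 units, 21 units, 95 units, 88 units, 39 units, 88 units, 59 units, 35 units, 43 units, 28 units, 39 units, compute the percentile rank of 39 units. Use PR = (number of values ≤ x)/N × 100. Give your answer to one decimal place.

N = 11.
Strictly below 39: 3. Equal to 39: 2.
PR = 5/11 × 100 = 45.5

45.5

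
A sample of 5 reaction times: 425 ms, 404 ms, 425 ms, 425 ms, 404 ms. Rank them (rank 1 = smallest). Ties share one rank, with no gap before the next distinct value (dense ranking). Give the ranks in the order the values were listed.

Sorted (ascending): 404, 404, 425, 425, 425
The 2 values of 404 share dense rank 1.
The 3 values of 425 share dense rank 2.

2, 1, 2, 2, 1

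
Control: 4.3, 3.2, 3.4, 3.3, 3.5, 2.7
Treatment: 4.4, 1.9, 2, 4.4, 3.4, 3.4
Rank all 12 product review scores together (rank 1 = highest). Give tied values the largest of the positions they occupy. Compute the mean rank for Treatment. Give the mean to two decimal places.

6.83

Sorted (descending): 4.4, 4.4, 4.3, 3.5, 3.4, 3.4, 3.4, 3.3, 3.2, 2.7, 2, 1.9
The 2 values of 4.4 occupy positions 1–2 → each gets rank 2.
The 3 values of 3.4 occupy positions 5–7 → each gets rank 7.
Treatment values → pooled ranks: 4.4→2, 1.9→12, 2→11, 4.4→2, 3.4→7, 3.4→7
Mean rank = (2 + 12 + 11 + 2 + 7 + 7) / 6 = 6.83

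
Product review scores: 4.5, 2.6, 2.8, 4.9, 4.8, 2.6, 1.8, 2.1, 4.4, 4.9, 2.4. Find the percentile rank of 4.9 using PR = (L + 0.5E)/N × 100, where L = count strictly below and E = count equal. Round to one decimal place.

90.9

N = 11.
Strictly below 4.9: 9. Equal to 4.9: 2.
PR = (9 + 0.5·2)/11 × 100 = 90.9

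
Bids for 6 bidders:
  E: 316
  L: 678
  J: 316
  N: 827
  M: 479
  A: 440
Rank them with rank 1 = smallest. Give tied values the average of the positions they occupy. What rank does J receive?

1.5

Sorted (ascending): 316, 316, 440, 479, 678, 827
The 2 values of 316 occupy positions 1–2 → average rank (1+2)/2 = 1.5.
J has value 316 → rank 1.5.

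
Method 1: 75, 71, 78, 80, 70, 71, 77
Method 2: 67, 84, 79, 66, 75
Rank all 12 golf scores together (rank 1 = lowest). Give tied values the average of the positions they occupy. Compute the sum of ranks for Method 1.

Sorted (ascending): 66, 67, 70, 71, 71, 75, 75, 77, 78, 79, 80, 84
The 2 values of 71 occupy positions 4–5 → average rank (4+5)/2 = 4.5.
The 2 values of 75 occupy positions 6–7 → average rank (6+7)/2 = 6.5.
Method 1 values → pooled ranks: 75→6.5, 71→4.5, 78→9, 80→11, 70→3, 71→4.5, 77→8
Rank sum = 6.5 + 4.5 + 9 + 11 + 3 + 4.5 + 8 = 46.5

46.5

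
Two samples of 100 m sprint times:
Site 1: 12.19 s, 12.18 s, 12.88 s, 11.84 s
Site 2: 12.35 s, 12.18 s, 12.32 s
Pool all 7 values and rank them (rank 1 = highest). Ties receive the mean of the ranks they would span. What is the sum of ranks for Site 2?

10.5

Sorted (descending): 12.88, 12.35, 12.32, 12.19, 12.18, 12.18, 11.84
The 2 values of 12.18 occupy positions 5–6 → average rank (5+6)/2 = 5.5.
Site 2 values → pooled ranks: 12.35→2, 12.18→5.5, 12.32→3
Rank sum = 2 + 5.5 + 3 = 10.5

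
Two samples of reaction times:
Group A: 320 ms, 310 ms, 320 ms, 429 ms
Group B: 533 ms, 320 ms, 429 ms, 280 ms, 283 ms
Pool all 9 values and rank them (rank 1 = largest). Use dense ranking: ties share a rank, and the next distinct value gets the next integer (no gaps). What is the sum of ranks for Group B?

Sorted (descending): 533, 429, 429, 320, 320, 320, 310, 283, 280
The 2 values of 429 share dense rank 2.
The 3 values of 320 share dense rank 3.
Remaining distinct values take the next consecutive integers.
Group B values → pooled ranks: 533→1, 320→3, 429→2, 280→6, 283→5
Rank sum = 1 + 3 + 2 + 6 + 5 = 17

17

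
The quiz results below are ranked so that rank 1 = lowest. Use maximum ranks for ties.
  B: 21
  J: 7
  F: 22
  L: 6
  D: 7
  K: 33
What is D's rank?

3

Sorted (ascending): 6, 7, 7, 21, 22, 33
The 2 values of 7 occupy positions 2–3 → each gets rank 3.
D has value 7 → rank 3.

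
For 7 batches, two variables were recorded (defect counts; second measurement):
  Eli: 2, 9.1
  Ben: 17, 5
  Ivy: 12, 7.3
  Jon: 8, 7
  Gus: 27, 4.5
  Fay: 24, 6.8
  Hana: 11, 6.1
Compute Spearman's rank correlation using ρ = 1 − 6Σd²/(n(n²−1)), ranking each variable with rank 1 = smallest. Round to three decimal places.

-0.750

Ranks of variable 1: 1, 5, 4, 2, 7, 6, 3
Ranks of variable 2: 7, 2, 6, 5, 1, 4, 3
d = r₁ − r₂: -6, 3, -2, -3, 6, 2, 0
d²: 36, 9, 4, 9, 36, 4, 0; Σd² = 98
ρ = 1 − 6·98/(7·48) = 1 − 588/336 = -0.750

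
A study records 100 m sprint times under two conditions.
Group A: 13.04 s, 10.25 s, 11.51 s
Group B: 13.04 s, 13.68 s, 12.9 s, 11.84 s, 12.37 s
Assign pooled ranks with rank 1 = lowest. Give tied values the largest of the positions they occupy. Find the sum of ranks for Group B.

Sorted (ascending): 10.25, 11.51, 11.84, 12.37, 12.9, 13.04, 13.04, 13.68
The 2 values of 13.04 occupy positions 6–7 → each gets rank 7.
Group B values → pooled ranks: 13.04→7, 13.68→8, 12.9→5, 11.84→3, 12.37→4
Rank sum = 7 + 8 + 5 + 3 + 4 = 27

27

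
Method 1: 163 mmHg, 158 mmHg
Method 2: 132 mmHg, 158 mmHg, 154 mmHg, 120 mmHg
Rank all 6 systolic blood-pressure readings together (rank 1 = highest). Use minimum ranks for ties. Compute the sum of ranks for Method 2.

17

Sorted (descending): 163, 158, 158, 154, 132, 120
The 2 values of 158 occupy positions 2–3 → each gets rank 2.
Method 2 values → pooled ranks: 132→5, 158→2, 154→4, 120→6
Rank sum = 5 + 2 + 4 + 6 = 17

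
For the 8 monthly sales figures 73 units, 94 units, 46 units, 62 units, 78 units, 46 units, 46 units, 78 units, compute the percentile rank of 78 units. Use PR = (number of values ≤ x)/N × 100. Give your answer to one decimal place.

N = 8.
Strictly below 78: 5. Equal to 78: 2.
PR = 7/8 × 100 = 87.5

87.5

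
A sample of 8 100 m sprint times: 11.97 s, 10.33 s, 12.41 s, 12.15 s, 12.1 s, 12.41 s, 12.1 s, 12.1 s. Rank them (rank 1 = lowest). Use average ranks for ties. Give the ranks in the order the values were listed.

Sorted (ascending): 10.33, 11.97, 12.1, 12.1, 12.1, 12.15, 12.41, 12.41
The 3 values of 12.1 occupy positions 3–5 → average rank 4.
The 2 values of 12.41 occupy positions 7–8 → average rank (7+8)/2 = 7.5.

2, 1, 7.5, 6, 4, 7.5, 4, 4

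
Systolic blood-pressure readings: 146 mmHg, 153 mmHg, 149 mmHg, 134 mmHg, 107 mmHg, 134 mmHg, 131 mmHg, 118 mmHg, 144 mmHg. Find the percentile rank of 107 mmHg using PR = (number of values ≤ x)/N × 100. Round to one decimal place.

11.1

N = 9.
Strictly below 107: 0. Equal to 107: 1.
PR = 1/9 × 100 = 11.1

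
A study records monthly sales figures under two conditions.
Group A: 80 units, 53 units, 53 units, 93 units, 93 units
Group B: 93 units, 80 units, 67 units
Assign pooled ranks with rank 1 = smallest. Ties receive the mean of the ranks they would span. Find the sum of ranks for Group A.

21.5

Sorted (ascending): 53, 53, 67, 80, 80, 93, 93, 93
The 2 values of 53 occupy positions 1–2 → average rank (1+2)/2 = 1.5.
The 2 values of 80 occupy positions 4–5 → average rank (4+5)/2 = 4.5.
The 3 values of 93 occupy positions 6–8 → average rank 7.
Group A values → pooled ranks: 80→4.5, 53→1.5, 53→1.5, 93→7, 93→7
Rank sum = 4.5 + 1.5 + 1.5 + 7 + 7 = 21.5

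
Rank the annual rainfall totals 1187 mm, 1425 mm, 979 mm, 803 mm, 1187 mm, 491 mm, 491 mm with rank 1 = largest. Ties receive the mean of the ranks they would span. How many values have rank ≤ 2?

Sorted (descending): 1425, 1187, 1187, 979, 803, 491, 491
The 2 values of 1187 occupy positions 2–3 → average rank (2+3)/2 = 2.5.
The 2 values of 491 occupy positions 6–7 → average rank (6+7)/2 = 6.5.
Ranks ≤ 2: {1} → 1 value.

1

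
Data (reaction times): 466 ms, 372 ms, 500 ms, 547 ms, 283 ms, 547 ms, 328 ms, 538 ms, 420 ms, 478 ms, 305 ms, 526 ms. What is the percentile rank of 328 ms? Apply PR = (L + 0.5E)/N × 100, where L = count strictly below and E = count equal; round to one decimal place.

20.8

N = 12.
Strictly below 328: 2. Equal to 328: 1.
PR = (2 + 0.5·1)/12 × 100 = 20.8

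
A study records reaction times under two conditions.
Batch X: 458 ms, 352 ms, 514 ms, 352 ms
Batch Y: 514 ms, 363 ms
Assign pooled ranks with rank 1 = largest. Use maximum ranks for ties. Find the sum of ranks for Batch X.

17

Sorted (descending): 514, 514, 458, 363, 352, 352
The 2 values of 514 occupy positions 1–2 → each gets rank 2.
The 2 values of 352 occupy positions 5–6 → each gets rank 6.
Batch X values → pooled ranks: 458→3, 352→6, 514→2, 352→6
Rank sum = 3 + 6 + 2 + 6 = 17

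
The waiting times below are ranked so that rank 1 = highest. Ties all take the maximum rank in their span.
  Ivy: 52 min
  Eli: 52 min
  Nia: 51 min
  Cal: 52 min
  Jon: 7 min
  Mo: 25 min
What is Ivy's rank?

Sorted (descending): 52, 52, 52, 51, 25, 7
The 3 values of 52 occupy positions 1–3 → each gets rank 3.
Ivy has value 52 min → rank 3.

3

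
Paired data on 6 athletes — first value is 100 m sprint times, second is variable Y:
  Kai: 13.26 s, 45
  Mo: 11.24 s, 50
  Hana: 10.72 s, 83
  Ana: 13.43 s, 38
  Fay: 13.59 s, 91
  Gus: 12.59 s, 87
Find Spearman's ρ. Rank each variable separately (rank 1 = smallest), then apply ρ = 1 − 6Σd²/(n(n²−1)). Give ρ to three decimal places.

Ranks of variable 1: 4, 2, 1, 5, 6, 3
Ranks of variable 2: 2, 3, 4, 1, 6, 5
d = r₁ − r₂: 2, -1, -3, 4, 0, -2
d²: 4, 1, 9, 16, 0, 4; Σd² = 34
ρ = 1 − 6·34/(6·35) = 1 − 204/210 = 0.029

0.029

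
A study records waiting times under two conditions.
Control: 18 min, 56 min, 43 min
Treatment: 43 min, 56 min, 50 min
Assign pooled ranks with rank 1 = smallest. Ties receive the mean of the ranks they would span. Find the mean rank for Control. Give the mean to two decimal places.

3.00

Sorted (ascending): 18, 43, 43, 50, 56, 56
The 2 values of 43 occupy positions 2–3 → average rank (2+3)/2 = 2.5.
The 2 values of 56 occupy positions 5–6 → average rank (5+6)/2 = 5.5.
Control values → pooled ranks: 18→1, 56→5.5, 43→2.5
Mean rank = (1 + 5.5 + 2.5) / 3 = 3.00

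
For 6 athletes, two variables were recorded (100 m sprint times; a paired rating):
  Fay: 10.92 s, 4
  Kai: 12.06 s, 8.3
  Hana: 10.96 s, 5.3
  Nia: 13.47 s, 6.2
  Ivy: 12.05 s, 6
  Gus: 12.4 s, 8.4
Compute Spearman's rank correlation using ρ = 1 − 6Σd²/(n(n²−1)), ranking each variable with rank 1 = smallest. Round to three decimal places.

0.829

Ranks of variable 1: 1, 4, 2, 6, 3, 5
Ranks of variable 2: 1, 5, 2, 4, 3, 6
d = r₁ − r₂: 0, -1, 0, 2, 0, -1
d²: 0, 1, 0, 4, 0, 1; Σd² = 6
ρ = 1 − 6·6/(6·35) = 1 − 36/210 = 0.829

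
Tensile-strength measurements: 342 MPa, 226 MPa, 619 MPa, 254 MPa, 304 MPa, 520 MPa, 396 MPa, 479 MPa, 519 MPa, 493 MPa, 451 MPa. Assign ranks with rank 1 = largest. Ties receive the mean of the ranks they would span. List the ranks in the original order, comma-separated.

Sorted (descending): 619, 520, 519, 493, 479, 451, 396, 342, 304, 254, 226
No ties — each value takes its position as its rank.

8, 11, 1, 10, 9, 2, 7, 5, 3, 4, 6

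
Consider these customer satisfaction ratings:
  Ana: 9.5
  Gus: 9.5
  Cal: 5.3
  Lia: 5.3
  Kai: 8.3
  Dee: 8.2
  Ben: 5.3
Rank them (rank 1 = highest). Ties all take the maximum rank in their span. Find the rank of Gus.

2

Sorted (descending): 9.5, 9.5, 8.3, 8.2, 5.3, 5.3, 5.3
The 2 values of 9.5 occupy positions 1–2 → each gets rank 2.
The 3 values of 5.3 occupy positions 5–7 → each gets rank 7.
Gus has value 9.5 → rank 2.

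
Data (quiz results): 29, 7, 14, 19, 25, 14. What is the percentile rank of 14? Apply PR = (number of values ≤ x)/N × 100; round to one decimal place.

50.0

N = 6.
Strictly below 14: 1. Equal to 14: 2.
PR = 3/6 × 100 = 50.0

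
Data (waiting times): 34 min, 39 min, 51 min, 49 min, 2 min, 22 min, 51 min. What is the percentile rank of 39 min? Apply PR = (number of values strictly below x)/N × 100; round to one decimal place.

42.9

N = 7.
Strictly below 39: 3. Equal to 39: 1.
PR = 3/7 × 100 = 42.9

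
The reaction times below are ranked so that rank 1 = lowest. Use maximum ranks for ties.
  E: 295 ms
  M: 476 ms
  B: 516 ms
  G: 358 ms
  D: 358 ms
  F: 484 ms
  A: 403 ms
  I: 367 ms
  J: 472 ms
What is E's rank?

Sorted (ascending): 295, 358, 358, 367, 403, 472, 476, 484, 516
The 2 values of 358 occupy positions 2–3 → each gets rank 3.
E has value 295 ms → rank 1.

1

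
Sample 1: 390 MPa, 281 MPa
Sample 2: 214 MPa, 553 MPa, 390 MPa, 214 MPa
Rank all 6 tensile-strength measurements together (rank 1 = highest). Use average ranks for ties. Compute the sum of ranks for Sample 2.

Sorted (descending): 553, 390, 390, 281, 214, 214
The 2 values of 390 occupy positions 2–3 → average rank (2+3)/2 = 2.5.
The 2 values of 214 occupy positions 5–6 → average rank (5+6)/2 = 5.5.
Sample 2 values → pooled ranks: 214→5.5, 553→1, 390→2.5, 214→5.5
Rank sum = 5.5 + 1 + 2.5 + 5.5 = 14.5

14.5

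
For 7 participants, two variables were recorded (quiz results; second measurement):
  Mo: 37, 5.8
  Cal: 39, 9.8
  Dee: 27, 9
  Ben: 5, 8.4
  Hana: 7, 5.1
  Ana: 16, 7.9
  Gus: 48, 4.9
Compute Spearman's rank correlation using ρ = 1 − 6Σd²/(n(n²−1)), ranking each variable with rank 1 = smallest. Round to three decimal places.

-0.107

Ranks of variable 1: 5, 6, 4, 1, 2, 3, 7
Ranks of variable 2: 3, 7, 6, 5, 2, 4, 1
d = r₁ − r₂: 2, -1, -2, -4, 0, -1, 6
d²: 4, 1, 4, 16, 0, 1, 36; Σd² = 62
ρ = 1 − 6·62/(7·48) = 1 − 372/336 = -0.107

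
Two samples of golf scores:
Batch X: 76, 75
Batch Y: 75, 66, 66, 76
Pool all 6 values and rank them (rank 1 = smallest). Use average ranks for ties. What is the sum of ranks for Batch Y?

12

Sorted (ascending): 66, 66, 75, 75, 76, 76
The 2 values of 66 occupy positions 1–2 → average rank (1+2)/2 = 1.5.
The 2 values of 75 occupy positions 3–4 → average rank (3+4)/2 = 3.5.
The 2 values of 76 occupy positions 5–6 → average rank (5+6)/2 = 5.5.
Batch Y values → pooled ranks: 75→3.5, 66→1.5, 66→1.5, 76→5.5
Rank sum = 3.5 + 1.5 + 1.5 + 5.5 = 12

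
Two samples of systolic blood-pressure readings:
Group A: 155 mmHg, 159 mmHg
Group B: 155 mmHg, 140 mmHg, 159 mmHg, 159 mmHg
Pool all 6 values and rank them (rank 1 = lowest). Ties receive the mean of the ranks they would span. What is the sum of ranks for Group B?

13.5

Sorted (ascending): 140, 155, 155, 159, 159, 159
The 2 values of 155 occupy positions 2–3 → average rank (2+3)/2 = 2.5.
The 3 values of 159 occupy positions 4–6 → average rank 5.
Group B values → pooled ranks: 155→2.5, 140→1, 159→5, 159→5
Rank sum = 2.5 + 1 + 5 + 5 = 13.5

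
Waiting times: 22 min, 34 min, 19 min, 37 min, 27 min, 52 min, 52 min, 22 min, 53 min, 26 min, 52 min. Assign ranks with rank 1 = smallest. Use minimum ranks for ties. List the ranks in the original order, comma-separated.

2, 6, 1, 7, 5, 8, 8, 2, 11, 4, 8

Sorted (ascending): 19, 22, 22, 26, 27, 34, 37, 52, 52, 52, 53
The 2 values of 22 occupy positions 2–3 → each gets rank 2.
The 3 values of 52 occupy positions 8–10 → each gets rank 8.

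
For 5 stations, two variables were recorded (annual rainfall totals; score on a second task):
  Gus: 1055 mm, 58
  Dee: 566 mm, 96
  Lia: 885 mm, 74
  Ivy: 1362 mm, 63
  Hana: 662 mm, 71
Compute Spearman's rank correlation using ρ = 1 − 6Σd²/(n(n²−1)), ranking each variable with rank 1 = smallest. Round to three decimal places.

Ranks of variable 1: 4, 1, 3, 5, 2
Ranks of variable 2: 1, 5, 4, 2, 3
d = r₁ − r₂: 3, -4, -1, 3, -1
d²: 9, 16, 1, 9, 1; Σd² = 36
ρ = 1 − 6·36/(5·24) = 1 − 216/120 = -0.800

-0.800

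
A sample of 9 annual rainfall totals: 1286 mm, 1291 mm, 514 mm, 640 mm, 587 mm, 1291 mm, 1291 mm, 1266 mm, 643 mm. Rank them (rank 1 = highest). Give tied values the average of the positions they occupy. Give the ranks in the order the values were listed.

Sorted (descending): 1291, 1291, 1291, 1286, 1266, 643, 640, 587, 514
The 3 values of 1291 occupy positions 1–3 → average rank 2.

4, 2, 9, 7, 8, 2, 2, 5, 6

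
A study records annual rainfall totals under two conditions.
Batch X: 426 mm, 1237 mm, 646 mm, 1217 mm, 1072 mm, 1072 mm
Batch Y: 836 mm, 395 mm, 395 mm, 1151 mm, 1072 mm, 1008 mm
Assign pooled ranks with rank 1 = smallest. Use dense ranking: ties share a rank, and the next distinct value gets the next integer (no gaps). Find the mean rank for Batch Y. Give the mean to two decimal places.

Sorted (ascending): 395, 395, 426, 646, 836, 1008, 1072, 1072, 1072, 1151, 1217, 1237
The 2 values of 395 share dense rank 1.
The 3 values of 1072 share dense rank 6.
Remaining distinct values take the next consecutive integers.
Batch Y values → pooled ranks: 836→4, 395→1, 395→1, 1151→7, 1072→6, 1008→5
Mean rank = (4 + 1 + 1 + 7 + 6 + 5) / 6 = 4.00

4.00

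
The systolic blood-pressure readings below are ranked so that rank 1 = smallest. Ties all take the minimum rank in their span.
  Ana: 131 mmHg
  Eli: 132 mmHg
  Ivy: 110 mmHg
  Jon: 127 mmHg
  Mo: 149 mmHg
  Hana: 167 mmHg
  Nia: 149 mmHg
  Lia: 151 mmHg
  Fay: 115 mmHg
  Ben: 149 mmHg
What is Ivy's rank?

1

Sorted (ascending): 110, 115, 127, 131, 132, 149, 149, 149, 151, 167
The 3 values of 149 occupy positions 6–8 → each gets rank 6.
Ivy has value 110 mmHg → rank 1.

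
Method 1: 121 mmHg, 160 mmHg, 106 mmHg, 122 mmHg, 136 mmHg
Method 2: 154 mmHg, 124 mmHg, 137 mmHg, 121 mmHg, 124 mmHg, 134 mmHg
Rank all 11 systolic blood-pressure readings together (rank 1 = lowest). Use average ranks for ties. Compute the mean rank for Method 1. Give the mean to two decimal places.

Sorted (ascending): 106, 121, 121, 122, 124, 124, 134, 136, 137, 154, 160
The 2 values of 121 occupy positions 2–3 → average rank (2+3)/2 = 2.5.
The 2 values of 124 occupy positions 5–6 → average rank (5+6)/2 = 5.5.
Method 1 values → pooled ranks: 121→2.5, 160→11, 106→1, 122→4, 136→8
Mean rank = (2.5 + 11 + 1 + 4 + 8) / 5 = 5.30

5.30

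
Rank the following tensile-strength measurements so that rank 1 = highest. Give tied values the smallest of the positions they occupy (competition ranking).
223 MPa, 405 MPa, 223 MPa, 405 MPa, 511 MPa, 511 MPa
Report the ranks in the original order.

5, 3, 5, 3, 1, 1

Sorted (descending): 511, 511, 405, 405, 223, 223
The 2 values of 511 occupy positions 1–2 → each gets rank 1.
The 2 values of 405 occupy positions 3–4 → each gets rank 3.
The 2 values of 223 occupy positions 5–6 → each gets rank 5.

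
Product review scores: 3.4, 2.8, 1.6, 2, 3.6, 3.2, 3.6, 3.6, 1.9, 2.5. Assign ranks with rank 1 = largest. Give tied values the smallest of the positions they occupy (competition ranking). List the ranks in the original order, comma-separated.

4, 6, 10, 8, 1, 5, 1, 1, 9, 7

Sorted (descending): 3.6, 3.6, 3.6, 3.4, 3.2, 2.8, 2.5, 2, 1.9, 1.6
The 3 values of 3.6 occupy positions 1–3 → each gets rank 1.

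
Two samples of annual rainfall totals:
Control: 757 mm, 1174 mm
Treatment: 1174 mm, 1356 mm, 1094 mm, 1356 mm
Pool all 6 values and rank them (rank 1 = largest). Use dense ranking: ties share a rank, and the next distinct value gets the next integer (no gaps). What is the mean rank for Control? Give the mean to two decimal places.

3.00

Sorted (descending): 1356, 1356, 1174, 1174, 1094, 757
The 2 values of 1356 share dense rank 1.
The 2 values of 1174 share dense rank 2.
Remaining distinct values take the next consecutive integers.
Control values → pooled ranks: 757→4, 1174→2
Mean rank = (4 + 2) / 2 = 3.00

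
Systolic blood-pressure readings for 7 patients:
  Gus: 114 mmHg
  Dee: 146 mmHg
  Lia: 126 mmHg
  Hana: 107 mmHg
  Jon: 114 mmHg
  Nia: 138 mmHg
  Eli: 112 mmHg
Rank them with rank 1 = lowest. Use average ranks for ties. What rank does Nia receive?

Sorted (ascending): 107, 112, 114, 114, 126, 138, 146
The 2 values of 114 occupy positions 3–4 → average rank (3+4)/2 = 3.5.
Nia has value 138 mmHg → rank 6.

6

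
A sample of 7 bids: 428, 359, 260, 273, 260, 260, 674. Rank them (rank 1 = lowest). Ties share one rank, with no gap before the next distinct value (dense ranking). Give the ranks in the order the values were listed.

Sorted (ascending): 260, 260, 260, 273, 359, 428, 674
The 3 values of 260 share dense rank 1.
Remaining distinct values take the next consecutive integers.

4, 3, 1, 2, 1, 1, 5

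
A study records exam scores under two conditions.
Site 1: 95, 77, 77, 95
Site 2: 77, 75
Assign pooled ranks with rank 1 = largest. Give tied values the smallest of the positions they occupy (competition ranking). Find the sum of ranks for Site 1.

8

Sorted (descending): 95, 95, 77, 77, 77, 75
The 2 values of 95 occupy positions 1–2 → each gets rank 1.
The 3 values of 77 occupy positions 3–5 → each gets rank 3.
Site 1 values → pooled ranks: 95→1, 77→3, 77→3, 95→1
Rank sum = 1 + 3 + 3 + 1 = 8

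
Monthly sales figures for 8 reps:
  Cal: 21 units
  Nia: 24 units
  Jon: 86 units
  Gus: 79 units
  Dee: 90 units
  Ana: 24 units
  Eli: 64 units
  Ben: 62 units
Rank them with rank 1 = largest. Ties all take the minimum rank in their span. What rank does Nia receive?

Sorted (descending): 90, 86, 79, 64, 62, 24, 24, 21
The 2 values of 24 occupy positions 6–7 → each gets rank 6.
Nia has value 24 units → rank 6.

6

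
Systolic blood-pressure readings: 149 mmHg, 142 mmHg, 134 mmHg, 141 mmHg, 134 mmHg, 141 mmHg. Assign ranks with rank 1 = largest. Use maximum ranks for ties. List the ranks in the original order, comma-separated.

1, 2, 6, 4, 6, 4

Sorted (descending): 149, 142, 141, 141, 134, 134
The 2 values of 141 occupy positions 3–4 → each gets rank 4.
The 2 values of 134 occupy positions 5–6 → each gets rank 6.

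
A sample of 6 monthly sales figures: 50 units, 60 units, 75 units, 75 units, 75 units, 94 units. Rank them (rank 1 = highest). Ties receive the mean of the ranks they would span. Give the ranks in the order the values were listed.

6, 5, 3, 3, 3, 1

Sorted (descending): 94, 75, 75, 75, 60, 50
The 3 values of 75 occupy positions 2–4 → average rank 3.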